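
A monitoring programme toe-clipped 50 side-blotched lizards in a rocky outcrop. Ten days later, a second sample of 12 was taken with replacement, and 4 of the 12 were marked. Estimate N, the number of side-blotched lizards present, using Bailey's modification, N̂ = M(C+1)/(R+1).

N̂ = 50·(12+1)/(4+1) = 50·13/5 = 650/5 = 130

N = 130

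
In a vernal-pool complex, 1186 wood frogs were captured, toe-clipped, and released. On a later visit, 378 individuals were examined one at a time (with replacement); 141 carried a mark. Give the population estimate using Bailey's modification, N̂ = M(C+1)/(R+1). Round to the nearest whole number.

N ≈ 3165

N̂ = 1186·(378+1)/(141+1) = 1186·379/142 = 449494/142 ≈ 3165.45 → 3165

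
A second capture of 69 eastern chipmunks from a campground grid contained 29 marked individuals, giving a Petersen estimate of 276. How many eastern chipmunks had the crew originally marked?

M = 116

From N = M·C/R: M = N·R / C = 276·29 / 69 = 8004 / 69 = 116.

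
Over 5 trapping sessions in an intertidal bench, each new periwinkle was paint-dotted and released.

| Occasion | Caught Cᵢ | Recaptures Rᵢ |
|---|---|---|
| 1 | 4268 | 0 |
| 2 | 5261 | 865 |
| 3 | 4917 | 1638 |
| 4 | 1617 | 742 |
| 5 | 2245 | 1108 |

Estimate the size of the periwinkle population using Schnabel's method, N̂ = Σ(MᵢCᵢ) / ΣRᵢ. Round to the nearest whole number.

N ≈ 25,992

Marked at large before each occasion: Mᵢ = Σⱼ<ᵢ (Cⱼ − Rⱼ) → M1=0, M2=4268, M3=8664, M4=11943, M5=12818
Σ MᵢCᵢ = 0·4268 + 4268·5261 + 8664·4917 + 11943·1617 + 12818·2245 = 0 + 22453948 + 42600888 + 19311831 + 28776410 = 113143077
Σ Rᵢ = 0 + 865 + 1638 + 742 + 1108 = 4353
N̂ = 113143077 / 4353 ≈ 25992.0 → 25992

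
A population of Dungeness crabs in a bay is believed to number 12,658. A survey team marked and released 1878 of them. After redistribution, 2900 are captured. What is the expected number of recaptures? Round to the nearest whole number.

expected recaptures ≈ 430

The marked fraction of the population is 1878/12658, so in a sample of 2900 expect C·(M/N) marked.
E[R] = 1878 × 2900 / 12658 = 5446200 / 12658 ≈ 430.3 → 430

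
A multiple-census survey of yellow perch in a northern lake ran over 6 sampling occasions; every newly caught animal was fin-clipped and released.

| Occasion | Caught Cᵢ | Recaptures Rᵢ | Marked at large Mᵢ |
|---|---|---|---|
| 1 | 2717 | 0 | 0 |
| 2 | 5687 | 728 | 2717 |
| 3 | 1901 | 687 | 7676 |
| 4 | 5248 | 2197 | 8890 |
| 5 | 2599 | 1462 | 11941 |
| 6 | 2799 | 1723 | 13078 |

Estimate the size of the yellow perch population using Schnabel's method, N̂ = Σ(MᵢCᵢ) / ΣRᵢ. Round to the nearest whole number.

N ≈ 21,236

Σ MᵢCᵢ = 0·2717 + 2717·5687 + 7676·1901 + 8890·5248 + 11941·2599 + 13078·2799 = 0 + 15451579 + 14592076 + 46654720 + 31034659 + 36605322 = 144338356
Σ Rᵢ = 0 + 728 + 687 + 2197 + 1462 + 1723 = 6797
N̂ = 144338356 / 6797 ≈ 21235.6 → 21236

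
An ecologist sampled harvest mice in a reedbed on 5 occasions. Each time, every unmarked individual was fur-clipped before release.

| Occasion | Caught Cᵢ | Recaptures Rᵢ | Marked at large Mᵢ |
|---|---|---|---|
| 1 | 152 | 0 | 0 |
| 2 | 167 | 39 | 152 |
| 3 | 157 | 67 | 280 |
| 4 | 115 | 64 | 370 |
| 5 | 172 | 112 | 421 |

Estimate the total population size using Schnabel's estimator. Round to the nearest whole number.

Σ MᵢCᵢ = 0·152 + 152·167 + 280·157 + 370·115 + 421·172 = 0 + 25384 + 43960 + 42550 + 72412 = 184306
Σ Rᵢ = 0 + 39 + 67 + 64 + 112 = 282
N̂ = 184306 / 282 ≈ 653.6 → 654

N ≈ 654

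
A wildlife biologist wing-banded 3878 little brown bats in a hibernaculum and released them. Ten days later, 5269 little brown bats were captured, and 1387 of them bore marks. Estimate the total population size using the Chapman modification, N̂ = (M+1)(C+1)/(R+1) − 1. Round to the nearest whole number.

N̂ = (3878+1)(5269+1)/(1387+1) − 1 = 3879·5270/1388 − 1
= 20442330/1388 − 1 ≈ 14727.9 − 1 ≈ 14726.9 → 14727

N ≈ 14,727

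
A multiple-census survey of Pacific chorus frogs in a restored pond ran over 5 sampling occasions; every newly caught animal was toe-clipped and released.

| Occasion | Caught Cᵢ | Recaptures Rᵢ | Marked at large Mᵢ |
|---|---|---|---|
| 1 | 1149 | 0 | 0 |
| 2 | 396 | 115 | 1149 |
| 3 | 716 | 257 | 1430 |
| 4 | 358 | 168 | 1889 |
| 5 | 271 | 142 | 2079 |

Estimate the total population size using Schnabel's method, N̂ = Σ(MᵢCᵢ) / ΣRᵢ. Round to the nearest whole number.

Σ MᵢCᵢ = 0·1149 + 1149·396 + 1430·716 + 1889·358 + 2079·271 = 0 + 455004 + 1023880 + 676262 + 563409 = 2718555
Σ Rᵢ = 0 + 115 + 257 + 168 + 142 = 682
N̂ = 2718555 / 682 ≈ 3986.2 → 3986

N ≈ 3986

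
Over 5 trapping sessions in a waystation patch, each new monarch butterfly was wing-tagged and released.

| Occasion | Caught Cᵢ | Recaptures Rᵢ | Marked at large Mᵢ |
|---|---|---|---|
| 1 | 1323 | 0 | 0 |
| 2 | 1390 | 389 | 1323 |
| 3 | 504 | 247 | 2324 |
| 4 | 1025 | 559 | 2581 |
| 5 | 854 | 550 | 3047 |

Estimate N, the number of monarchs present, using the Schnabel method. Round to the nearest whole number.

N ≈ 4732

Σ MᵢCᵢ = 0·1323 + 1323·1390 + 2324·504 + 2581·1025 + 3047·854 = 0 + 1838970 + 1171296 + 2645525 + 2602138 = 8257929
Σ Rᵢ = 0 + 389 + 247 + 559 + 550 = 1745
N̂ = 8257929 / 1745 ≈ 4732.3 → 4732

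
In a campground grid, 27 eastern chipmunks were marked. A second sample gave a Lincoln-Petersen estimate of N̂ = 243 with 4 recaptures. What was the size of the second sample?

C = 36

From N = M·C/R: C = N·R / M = 243·4 / 27 = 972 / 27 = 36.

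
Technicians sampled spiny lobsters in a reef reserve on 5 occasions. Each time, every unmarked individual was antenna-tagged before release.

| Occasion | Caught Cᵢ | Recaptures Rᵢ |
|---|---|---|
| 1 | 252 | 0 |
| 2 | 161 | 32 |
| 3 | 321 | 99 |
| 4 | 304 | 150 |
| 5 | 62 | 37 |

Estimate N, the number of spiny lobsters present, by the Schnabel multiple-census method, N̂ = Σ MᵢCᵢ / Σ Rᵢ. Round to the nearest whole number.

N ≈ 1236

Marked at large before each occasion: Mᵢ = Σⱼ<ᵢ (Cⱼ − Rⱼ) → M1=0, M2=252, M3=381, M4=603, M5=757
Σ MᵢCᵢ = 0·252 + 252·161 + 381·321 + 603·304 + 757·62 = 0 + 40572 + 122301 + 183312 + 46934 = 393119
Σ Rᵢ = 0 + 32 + 99 + 150 + 37 = 318
N̂ = 393119 / 318 ≈ 1236.2 → 1236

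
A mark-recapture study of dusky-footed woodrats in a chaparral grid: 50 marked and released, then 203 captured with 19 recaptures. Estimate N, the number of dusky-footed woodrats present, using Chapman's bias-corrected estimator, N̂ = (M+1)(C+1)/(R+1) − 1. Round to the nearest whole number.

N̂ = (50+1)(203+1)/(19+1) − 1 = 51·204/20 − 1
= 10404/20 − 1 ≈ 520.2 − 1 ≈ 519.2 → 519

N ≈ 519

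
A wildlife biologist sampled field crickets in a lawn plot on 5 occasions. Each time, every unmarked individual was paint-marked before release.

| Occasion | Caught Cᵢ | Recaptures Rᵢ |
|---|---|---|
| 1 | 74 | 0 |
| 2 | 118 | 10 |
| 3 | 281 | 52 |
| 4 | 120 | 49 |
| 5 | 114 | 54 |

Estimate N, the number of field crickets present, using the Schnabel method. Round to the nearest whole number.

N ≈ 995

Marked at large before each occasion: Mᵢ = Σⱼ<ᵢ (Cⱼ − Rⱼ) → M1=0, M2=74, M3=182, M4=411, M5=482
Σ MᵢCᵢ = 0·74 + 74·118 + 182·281 + 411·120 + 482·114 = 0 + 8732 + 51142 + 49320 + 54948 = 164142
Σ Rᵢ = 0 + 10 + 52 + 49 + 54 = 165
N̂ = 164142 / 165 ≈ 994.8 → 995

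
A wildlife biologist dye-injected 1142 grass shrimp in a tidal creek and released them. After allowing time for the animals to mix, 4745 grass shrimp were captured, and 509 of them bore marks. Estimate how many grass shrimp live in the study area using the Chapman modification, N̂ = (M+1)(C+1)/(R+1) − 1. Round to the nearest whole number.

N̂ = (1142+1)(4745+1)/(509+1) − 1 = 1143·4746/510 − 1
= 5424678/510 − 1 ≈ 10636.6 − 1 ≈ 10635.6 → 10636

N ≈ 10,636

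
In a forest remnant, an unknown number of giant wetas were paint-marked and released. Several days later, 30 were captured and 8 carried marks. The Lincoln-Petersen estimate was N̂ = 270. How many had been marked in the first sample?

M = 72

From N = M·C/R: M = N·R / C = 270·8 / 30 = 2160 / 30 = 72.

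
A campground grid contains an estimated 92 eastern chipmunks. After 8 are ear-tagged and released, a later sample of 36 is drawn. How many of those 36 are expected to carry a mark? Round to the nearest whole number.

The marked fraction of the population is 8/92, so in a sample of 36 expect C·(M/N) marked.
E[R] = 8 × 36 / 92 = 288 / 92 ≈ 3.1 → 3

expected recaptures ≈ 3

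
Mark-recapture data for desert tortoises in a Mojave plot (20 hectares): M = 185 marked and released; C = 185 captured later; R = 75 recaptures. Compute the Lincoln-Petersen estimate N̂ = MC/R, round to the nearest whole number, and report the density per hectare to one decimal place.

N̂ = 185·185/75 = 34225/75 ≈ 456.3 → 456
Density = N̂ / area = 456 / 20 ≈ 22.80 → 22.8 per hectare

density ≈ 22.8 desert tortoises per hectare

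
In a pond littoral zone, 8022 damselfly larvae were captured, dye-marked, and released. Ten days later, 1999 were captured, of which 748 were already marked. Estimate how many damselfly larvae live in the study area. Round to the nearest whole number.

Lincoln-Petersen assumes M/N = R/C, so N = M·C / R.
N = (8022 × 1999) / 748 = 16035978 / 748 ≈ 21438.47 → 21438

N ≈ 21,438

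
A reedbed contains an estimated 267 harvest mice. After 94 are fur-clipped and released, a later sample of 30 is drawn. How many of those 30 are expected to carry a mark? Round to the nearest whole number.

expected recaptures ≈ 11

Expected recaptures E[R] = M·C / N.
E[R] = 94 × 30 / 267 = 2820 / 267 ≈ 10.6 → 11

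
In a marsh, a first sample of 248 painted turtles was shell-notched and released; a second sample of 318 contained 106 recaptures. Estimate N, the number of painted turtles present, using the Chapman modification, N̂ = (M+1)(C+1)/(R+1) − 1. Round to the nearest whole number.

N ≈ 741

N̂ = (248+1)(318+1)/(106+1) − 1 = 249·319/107 − 1
= 79431/107 − 1 ≈ 742.3 − 1 ≈ 741.3 → 741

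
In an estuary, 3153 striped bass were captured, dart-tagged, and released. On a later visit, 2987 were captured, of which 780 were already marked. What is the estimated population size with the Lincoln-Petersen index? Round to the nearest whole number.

N = (3153 × 2987) / 780 = 9418011 / 780 ≈ 12074.4 → 12074

N ≈ 12,074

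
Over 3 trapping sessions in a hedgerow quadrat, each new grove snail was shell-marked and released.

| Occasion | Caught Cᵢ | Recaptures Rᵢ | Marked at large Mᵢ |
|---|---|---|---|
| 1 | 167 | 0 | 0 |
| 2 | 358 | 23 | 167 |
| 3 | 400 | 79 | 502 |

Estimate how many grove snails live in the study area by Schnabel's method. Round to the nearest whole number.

N ≈ 2555

Σ MᵢCᵢ = 0·167 + 167·358 + 502·400 = 0 + 59786 + 200800 = 260586
Σ Rᵢ = 0 + 23 + 79 = 102
N̂ = 260586 / 102 ≈ 2554.8 → 2555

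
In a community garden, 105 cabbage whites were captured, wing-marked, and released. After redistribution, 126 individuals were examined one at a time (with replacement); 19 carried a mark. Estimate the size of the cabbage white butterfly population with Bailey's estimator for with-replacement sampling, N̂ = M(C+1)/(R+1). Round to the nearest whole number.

N̂ = 105·(126+1)/(19+1) = 105·127/20 = 13335/20 ≈ 666.8 → 667

N ≈ 667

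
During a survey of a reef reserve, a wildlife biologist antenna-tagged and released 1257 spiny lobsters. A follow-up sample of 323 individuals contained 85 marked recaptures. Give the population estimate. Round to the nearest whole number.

N ≈ 4777

If marked individuals mix randomly, R/C ≈ M/N, giving N ≈ M·C/R.
N = (1257 × 323) / 85 = 406011 / 85 ≈ 4776.6 → 4777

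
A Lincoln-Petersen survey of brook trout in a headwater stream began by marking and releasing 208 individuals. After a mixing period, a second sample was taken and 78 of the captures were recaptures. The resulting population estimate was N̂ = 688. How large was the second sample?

From N = M·C/R: C = N·R / M = 688·78 / 208 = 53664 / 208 = 258.

C = 258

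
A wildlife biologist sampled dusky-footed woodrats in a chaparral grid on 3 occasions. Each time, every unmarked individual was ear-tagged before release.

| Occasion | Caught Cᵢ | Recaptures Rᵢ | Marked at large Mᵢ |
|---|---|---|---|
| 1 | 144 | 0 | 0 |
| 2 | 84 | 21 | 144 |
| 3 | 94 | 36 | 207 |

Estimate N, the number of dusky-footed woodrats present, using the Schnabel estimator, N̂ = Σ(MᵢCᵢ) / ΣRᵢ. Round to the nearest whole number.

Σ MᵢCᵢ = 0·144 + 144·84 + 207·94 = 0 + 12096 + 19458 = 31554
Σ Rᵢ = 0 + 21 + 36 = 57
N̂ = 31554 / 57 ≈ 553.6 → 554

N ≈ 554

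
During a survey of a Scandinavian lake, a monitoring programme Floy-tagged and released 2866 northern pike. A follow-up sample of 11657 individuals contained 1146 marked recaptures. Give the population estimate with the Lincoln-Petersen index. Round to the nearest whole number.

If marked individuals mix randomly, R/C ≈ M/N, giving N ≈ M·C/R.
N = (2866 × 11657) / 1146 = 33408962 / 1146 ≈ 29152.7 → 29153

N ≈ 29,153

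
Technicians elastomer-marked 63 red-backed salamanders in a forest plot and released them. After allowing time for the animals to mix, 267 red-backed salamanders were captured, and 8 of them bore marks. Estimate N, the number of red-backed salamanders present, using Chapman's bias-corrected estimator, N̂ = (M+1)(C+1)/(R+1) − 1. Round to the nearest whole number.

N ≈ 1905

N̂ = (63+1)(267+1)/(8+1) − 1 = 64·268/9 − 1
= 17152/9 − 1 ≈ 1905.8 − 1 ≈ 1904.8 → 1905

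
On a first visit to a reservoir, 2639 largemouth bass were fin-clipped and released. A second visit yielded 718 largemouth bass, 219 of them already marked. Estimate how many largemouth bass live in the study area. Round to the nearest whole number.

N ≈ 8652

If marked individuals mix randomly, R/C ≈ M/N, giving N ≈ M·C/R.
N = (2639 × 718) / 219 = 1894802 / 219 ≈ 8652.1 → 8652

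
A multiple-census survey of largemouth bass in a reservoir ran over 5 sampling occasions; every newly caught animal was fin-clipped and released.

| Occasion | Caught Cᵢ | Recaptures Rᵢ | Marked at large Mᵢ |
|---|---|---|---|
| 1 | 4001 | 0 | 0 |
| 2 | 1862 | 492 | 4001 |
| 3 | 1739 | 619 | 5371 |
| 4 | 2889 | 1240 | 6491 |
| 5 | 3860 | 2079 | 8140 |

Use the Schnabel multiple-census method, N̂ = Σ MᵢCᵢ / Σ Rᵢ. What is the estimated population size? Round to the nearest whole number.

N ≈ 15,116

Σ MᵢCᵢ = 0·4001 + 4001·1862 + 5371·1739 + 6491·2889 + 8140·3860 = 0 + 7449862 + 9340169 + 18752499 + 31420400 = 66962930
Σ Rᵢ = 0 + 492 + 619 + 1240 + 2079 = 4430
N̂ = 66962930 / 4430 ≈ 15115.8 → 15116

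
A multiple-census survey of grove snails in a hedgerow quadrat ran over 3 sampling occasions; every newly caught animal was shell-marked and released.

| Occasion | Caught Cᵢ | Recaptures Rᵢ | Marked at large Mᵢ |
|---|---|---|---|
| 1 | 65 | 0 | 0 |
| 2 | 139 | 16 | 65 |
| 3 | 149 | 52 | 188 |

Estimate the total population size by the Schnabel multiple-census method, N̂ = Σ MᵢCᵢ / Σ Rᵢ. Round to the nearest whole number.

N ≈ 545

Σ MᵢCᵢ = 0·65 + 65·139 + 188·149 = 0 + 9035 + 28012 = 37047
Σ Rᵢ = 0 + 16 + 52 = 68
N̂ = 37047 / 68 ≈ 544.8 → 545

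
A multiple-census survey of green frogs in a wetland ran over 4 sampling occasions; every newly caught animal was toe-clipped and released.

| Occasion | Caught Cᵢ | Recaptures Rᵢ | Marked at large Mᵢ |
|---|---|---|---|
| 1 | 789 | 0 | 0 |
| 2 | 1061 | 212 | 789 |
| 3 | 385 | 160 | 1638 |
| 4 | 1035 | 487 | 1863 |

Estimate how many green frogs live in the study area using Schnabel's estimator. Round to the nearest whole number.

Σ MᵢCᵢ = 0·789 + 789·1061 + 1638·385 + 1863·1035 = 0 + 837129 + 630630 + 1928205 = 3395964
Σ Rᵢ = 0 + 212 + 160 + 487 = 859
N̂ = 3395964 / 859 ≈ 3953.4 → 3953

N ≈ 3953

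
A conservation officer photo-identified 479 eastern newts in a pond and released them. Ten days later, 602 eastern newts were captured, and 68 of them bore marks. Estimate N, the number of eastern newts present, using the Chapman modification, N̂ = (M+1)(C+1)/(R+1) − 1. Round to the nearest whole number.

N̂ = (479+1)(602+1)/(68+1) − 1 = 480·603/69 − 1
= 289440/69 − 1 ≈ 4194.8 − 1 ≈ 4193.8 → 4194

N ≈ 4194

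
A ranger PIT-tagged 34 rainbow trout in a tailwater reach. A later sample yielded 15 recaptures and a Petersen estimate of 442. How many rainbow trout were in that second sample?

From N = M·C/R: C = N·R / M = 442·15 / 34 = 6630 / 34 = 195.

C = 195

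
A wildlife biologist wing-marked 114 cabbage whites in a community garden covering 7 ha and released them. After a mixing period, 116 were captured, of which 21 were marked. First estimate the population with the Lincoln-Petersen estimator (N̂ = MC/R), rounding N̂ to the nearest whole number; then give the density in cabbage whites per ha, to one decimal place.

density ≈ 90.0 cabbage whites per ha

N̂ = 114·116/21 = 13224/21 ≈ 629.7 → 630
Density = N̂ / area = 630 / 7 = 90.0 per ha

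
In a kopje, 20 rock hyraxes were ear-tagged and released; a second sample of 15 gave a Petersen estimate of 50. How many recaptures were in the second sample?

From N = M·C/R: R = M·C / N = 20·15 / 50 = 300 / 50 = 6.

R = 6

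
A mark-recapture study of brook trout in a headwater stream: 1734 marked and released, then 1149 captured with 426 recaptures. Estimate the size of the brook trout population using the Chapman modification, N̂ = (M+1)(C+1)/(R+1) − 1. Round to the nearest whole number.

N̂ = (1734+1)(1149+1)/(426+1) − 1 = 1735·1150/427 − 1
= 1995250/427 − 1 ≈ 4672.7 − 1 ≈ 4671.7 → 4672

N ≈ 4672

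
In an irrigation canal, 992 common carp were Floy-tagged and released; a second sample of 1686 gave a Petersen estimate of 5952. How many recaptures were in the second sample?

R = 281

From N = M·C/R: R = M·C / N = 992·1686 / 5952 = 1672512 / 5952 = 281.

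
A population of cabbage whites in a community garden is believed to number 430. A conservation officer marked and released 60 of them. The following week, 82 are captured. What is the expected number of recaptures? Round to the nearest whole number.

expected recaptures ≈ 11

Expected recaptures E[R] = M·C / N.
E[R] = 60 × 82 / 430 = 4920 / 430 ≈ 11.4 → 11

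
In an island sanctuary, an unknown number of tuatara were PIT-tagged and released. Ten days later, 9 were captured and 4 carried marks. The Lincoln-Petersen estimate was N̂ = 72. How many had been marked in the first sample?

M = 32

From N = M·C/R: M = N·R / C = 72·4 / 9 = 288 / 9 = 32.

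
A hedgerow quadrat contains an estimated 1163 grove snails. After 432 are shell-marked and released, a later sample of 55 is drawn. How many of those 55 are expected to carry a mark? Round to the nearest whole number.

Expected recaptures E[R] = M·C / N.
E[R] = 432 × 55 / 1163 = 23760 / 1163 ≈ 20.4 → 20

expected recaptures ≈ 20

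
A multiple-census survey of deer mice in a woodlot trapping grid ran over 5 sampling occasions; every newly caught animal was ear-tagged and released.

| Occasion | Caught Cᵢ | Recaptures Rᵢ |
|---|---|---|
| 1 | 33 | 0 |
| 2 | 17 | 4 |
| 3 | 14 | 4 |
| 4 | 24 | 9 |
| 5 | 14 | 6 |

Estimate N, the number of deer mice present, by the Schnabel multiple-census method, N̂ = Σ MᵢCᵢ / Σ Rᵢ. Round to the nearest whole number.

N ≈ 154

Marked at large before each occasion: Mᵢ = Σⱼ<ᵢ (Cⱼ − Rⱼ) → M1=0, M2=33, M3=46, M4=56, M5=71
Σ MᵢCᵢ = 0·33 + 33·17 + 46·14 + 56·24 + 71·14 = 0 + 561 + 644 + 1344 + 994 = 3543
Σ Rᵢ = 0 + 4 + 4 + 9 + 6 = 23
N̂ = 3543 / 23 ≈ 154.0 → 154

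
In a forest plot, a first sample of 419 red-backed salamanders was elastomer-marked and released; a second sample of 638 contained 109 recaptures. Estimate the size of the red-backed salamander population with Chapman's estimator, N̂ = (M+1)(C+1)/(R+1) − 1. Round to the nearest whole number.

N̂ = (419+1)(638+1)/(109+1) − 1 = 420·639/110 − 1
= 268380/110 − 1 ≈ 2439.8 − 1 ≈ 2438.8 → 2439

N ≈ 2439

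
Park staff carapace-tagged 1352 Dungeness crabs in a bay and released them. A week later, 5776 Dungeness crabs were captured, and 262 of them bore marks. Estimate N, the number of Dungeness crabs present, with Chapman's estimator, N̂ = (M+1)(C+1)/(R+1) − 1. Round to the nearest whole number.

N ≈ 29,719

N̂ = (1352+1)(5776+1)/(262+1) − 1 = 1353·5777/263 − 1
= 7816281/263 − 1 ≈ 29719.7 − 1 ≈ 29718.7 → 29719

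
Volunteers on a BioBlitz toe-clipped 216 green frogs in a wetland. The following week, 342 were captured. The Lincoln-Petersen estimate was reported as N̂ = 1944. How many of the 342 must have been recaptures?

From N = M·C/R: R = M·C / N = 216·342 / 1944 = 73872 / 1944 = 38.

R = 38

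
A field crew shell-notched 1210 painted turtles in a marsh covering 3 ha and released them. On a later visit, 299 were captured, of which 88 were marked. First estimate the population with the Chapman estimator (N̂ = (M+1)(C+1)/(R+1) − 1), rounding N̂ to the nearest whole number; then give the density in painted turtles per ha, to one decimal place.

density ≈ 1360.3 painted turtles per ha

N̂ = 1211·300/89 − 1 = 363300/89 − 1 ≈ 4081.0 → 4081
Density = N̂ / area = 4081 / 3 ≈ 1360.33 → 1360.3 per ha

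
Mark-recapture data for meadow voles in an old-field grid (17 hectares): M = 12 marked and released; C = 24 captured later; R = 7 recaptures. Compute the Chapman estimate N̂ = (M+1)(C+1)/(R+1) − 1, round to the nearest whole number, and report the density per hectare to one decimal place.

density ≈ 2.4 meadow voles per hectare

N̂ = 13·25/8 − 1 = 325/8 − 1 ≈ 39.6 → 40
Density = N̂ / area = 40 / 17 ≈ 2.35 → 2.4 per hectare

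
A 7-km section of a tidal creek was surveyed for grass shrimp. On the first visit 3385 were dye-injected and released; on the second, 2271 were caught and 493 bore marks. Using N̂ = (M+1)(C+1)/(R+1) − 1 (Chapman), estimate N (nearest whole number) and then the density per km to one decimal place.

N̂ = 3386·2272/494 − 1 = 7692992/494 − 1 ≈ 15571.9 → 15572
Density = N̂ / area = 15572 / 7 ≈ 2224.57 → 2224.6 per km

density ≈ 2224.6 grass shrimp per km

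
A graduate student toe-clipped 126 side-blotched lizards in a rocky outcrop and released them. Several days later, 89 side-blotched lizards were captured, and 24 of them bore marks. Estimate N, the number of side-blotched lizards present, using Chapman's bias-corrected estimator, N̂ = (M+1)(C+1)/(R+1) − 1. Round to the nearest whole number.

N ≈ 456

N̂ = (126+1)(89+1)/(24+1) − 1 = 127·90/25 − 1
= 11430/25 − 1 ≈ 457.2 − 1 ≈ 456.2 → 456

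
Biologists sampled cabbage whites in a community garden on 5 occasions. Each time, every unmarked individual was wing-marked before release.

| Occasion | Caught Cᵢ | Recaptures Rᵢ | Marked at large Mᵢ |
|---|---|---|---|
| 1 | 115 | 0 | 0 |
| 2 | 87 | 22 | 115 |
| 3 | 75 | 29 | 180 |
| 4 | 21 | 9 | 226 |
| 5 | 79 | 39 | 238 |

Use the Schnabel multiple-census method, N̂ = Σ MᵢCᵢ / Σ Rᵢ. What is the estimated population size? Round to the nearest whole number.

N ≈ 475

Σ MᵢCᵢ = 0·115 + 115·87 + 180·75 + 226·21 + 238·79 = 0 + 10005 + 13500 + 4746 + 18802 = 47053
Σ Rᵢ = 0 + 22 + 29 + 9 + 39 = 99
N̂ = 47053 / 99 ≈ 475.3 → 475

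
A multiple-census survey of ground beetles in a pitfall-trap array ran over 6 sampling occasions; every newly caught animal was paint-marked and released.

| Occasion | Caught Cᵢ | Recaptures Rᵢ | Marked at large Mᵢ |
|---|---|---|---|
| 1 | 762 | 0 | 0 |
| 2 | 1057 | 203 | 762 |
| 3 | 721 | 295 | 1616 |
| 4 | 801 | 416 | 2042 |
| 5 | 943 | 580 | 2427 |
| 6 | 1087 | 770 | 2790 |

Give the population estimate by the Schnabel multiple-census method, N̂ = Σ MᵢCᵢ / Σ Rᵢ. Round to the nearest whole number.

N ≈ 3943

Σ MᵢCᵢ = 0·762 + 762·1057 + 1616·721 + 2042·801 + 2427·943 + 2790·1087 = 0 + 805434 + 1165136 + 1635642 + 2288661 + 3032730 = 8927603
Σ Rᵢ = 0 + 203 + 295 + 416 + 580 + 770 = 2264
N̂ = 8927603 / 2264 ≈ 3943.3 → 3943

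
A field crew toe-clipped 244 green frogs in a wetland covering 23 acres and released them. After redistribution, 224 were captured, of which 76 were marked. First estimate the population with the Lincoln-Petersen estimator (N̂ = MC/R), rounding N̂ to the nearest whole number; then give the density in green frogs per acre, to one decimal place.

N̂ = 244·224/76 = 54656/76 ≈ 719.2 → 719
Density = N̂ / area = 719 / 23 ≈ 31.26 → 31.3 per acre

density ≈ 31.3 green frogs per acre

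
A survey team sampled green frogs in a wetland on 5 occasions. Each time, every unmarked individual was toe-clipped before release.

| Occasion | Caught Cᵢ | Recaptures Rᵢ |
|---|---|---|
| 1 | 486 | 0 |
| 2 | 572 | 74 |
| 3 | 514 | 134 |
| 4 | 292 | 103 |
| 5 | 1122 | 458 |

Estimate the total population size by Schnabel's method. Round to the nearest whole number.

Marked at large before each occasion: Mᵢ = Σⱼ<ᵢ (Cⱼ − Rⱼ) → M1=0, M2=486, M3=984, M4=1364, M5=1553
Σ MᵢCᵢ = 0·486 + 486·572 + 984·514 + 1364·292 + 1553·1122 = 0 + 277992 + 505776 + 398288 + 1742466 = 2924522
Σ Rᵢ = 0 + 74 + 134 + 103 + 458 = 769
N̂ = 2924522 / 769 ≈ 3803.0 → 3803

N ≈ 3803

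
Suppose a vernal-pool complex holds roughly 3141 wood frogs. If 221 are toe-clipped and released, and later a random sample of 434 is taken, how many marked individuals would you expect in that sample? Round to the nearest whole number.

expected recaptures ≈ 31

The marked fraction of the population is 221/3141, so in a sample of 434 expect C·(M/N) marked.
E[R] = 221 × 434 / 3141 = 95914 / 3141 ≈ 30.5 → 31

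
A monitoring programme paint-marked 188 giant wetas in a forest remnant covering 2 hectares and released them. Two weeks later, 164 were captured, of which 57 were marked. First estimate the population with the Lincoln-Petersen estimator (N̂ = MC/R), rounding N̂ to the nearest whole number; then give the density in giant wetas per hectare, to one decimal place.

N̂ = 188·164/57 = 30832/57 ≈ 540.9 → 541
Density = N̂ / area = 541 / 2 ≈ 270.50 → 270.5 per hectare

density ≈ 270.5 giant wetas per hectare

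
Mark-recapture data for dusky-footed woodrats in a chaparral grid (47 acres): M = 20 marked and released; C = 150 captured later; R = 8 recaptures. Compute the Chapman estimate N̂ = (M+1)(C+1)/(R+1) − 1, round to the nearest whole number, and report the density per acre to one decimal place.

density ≈ 7.5 dusky-footed woodrats per acre

N̂ = 21·151/9 − 1 = 3171/9 − 1 ≈ 351.3 → 351
Density = N̂ / area = 351 / 47 ≈ 7.47 → 7.5 per acre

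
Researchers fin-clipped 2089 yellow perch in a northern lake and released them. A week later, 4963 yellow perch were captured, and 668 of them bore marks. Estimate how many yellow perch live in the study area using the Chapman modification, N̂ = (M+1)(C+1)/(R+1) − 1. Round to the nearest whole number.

N ≈ 15,507

N̂ = (2089+1)(4963+1)/(668+1) − 1 = 2090·4964/669 − 1
= 10374760/669 − 1 ≈ 15507.9 − 1 ≈ 15506.9 → 15507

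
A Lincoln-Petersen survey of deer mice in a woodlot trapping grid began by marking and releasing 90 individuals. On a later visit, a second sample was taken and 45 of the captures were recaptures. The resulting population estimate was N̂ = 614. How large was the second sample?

C = 307

From N = M·C/R: C = N·R / M = 614·45 / 90 = 27630 / 90 = 307.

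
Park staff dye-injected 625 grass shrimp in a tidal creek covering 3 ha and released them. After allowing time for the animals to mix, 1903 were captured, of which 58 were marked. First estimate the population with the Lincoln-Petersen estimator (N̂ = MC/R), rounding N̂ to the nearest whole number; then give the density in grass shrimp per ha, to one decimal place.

N̂ = 625·1903/58 = 1189375/58 ≈ 20506.47 → 20506
Density = N̂ / area = 20506 / 3 ≈ 6835.33 → 6835.3 per ha

density ≈ 6835.3 grass shrimp per ha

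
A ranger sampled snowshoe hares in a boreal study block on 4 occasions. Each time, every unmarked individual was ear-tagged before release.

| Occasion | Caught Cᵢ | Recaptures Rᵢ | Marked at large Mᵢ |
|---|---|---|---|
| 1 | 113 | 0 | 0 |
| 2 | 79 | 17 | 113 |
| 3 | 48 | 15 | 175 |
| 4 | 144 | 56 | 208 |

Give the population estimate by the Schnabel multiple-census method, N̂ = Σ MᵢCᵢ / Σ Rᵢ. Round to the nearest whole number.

Σ MᵢCᵢ = 0·113 + 113·79 + 175·48 + 208·144 = 0 + 8927 + 8400 + 29952 = 47279
Σ Rᵢ = 0 + 17 + 15 + 56 = 88
N̂ = 47279 / 88 ≈ 537.3 → 537

N ≈ 537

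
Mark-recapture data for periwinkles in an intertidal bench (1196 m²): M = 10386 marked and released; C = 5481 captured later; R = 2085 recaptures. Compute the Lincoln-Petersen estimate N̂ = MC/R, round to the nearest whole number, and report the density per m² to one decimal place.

N̂ = 10386·5481/2085 = 56925666/2085 ≈ 27302.48 → 27302
Density = N̂ / area = 27302 / 1196 ≈ 22.83 → 22.8 per m²

density ≈ 22.8 periwinkles per m²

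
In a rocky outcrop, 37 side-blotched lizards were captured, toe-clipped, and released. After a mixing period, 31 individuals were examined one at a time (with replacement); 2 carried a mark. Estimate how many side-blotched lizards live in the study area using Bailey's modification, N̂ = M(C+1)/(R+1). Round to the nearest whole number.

N̂ = 37·(31+1)/(2+1) = 37·32/3 = 1184/3 ≈ 394.7 → 395

N ≈ 395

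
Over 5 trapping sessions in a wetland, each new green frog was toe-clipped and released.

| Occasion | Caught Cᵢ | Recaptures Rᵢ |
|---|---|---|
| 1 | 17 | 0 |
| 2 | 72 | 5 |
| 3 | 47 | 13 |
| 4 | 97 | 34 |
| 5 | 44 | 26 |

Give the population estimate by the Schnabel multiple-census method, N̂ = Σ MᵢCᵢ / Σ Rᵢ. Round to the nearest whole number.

Marked at large before each occasion: Mᵢ = Σⱼ<ᵢ (Cⱼ − Rⱼ) → M1=0, M2=17, M3=84, M4=118, M5=181
Σ MᵢCᵢ = 0·17 + 17·72 + 84·47 + 118·97 + 181·44 = 0 + 1224 + 3948 + 11446 + 7964 = 24582
Σ Rᵢ = 0 + 5 + 13 + 34 + 26 = 78
N̂ = 24582 / 78 ≈ 315.2 → 315

N ≈ 315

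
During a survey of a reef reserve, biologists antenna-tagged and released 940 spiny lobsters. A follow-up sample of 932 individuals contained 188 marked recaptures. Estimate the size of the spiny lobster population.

The marked fraction in the recapture sample should equal the marked fraction in the population: 188/932 = 940/N.
N = (940 × 932) / 188 = 876080 / 188 = 4660

N = 4660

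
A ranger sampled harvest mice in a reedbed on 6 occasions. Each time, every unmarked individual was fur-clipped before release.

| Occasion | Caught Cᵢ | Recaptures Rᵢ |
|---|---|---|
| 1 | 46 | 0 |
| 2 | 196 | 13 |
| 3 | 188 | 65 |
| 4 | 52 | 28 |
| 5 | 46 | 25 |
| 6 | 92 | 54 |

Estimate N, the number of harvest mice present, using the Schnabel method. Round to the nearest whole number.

N ≈ 671

Marked at large before each occasion: Mᵢ = Σⱼ<ᵢ (Cⱼ − Rⱼ) → M1=0, M2=46, M3=229, M4=352, M5=376, M6=397
Σ MᵢCᵢ = 0·46 + 46·196 + 229·188 + 352·52 + 376·46 + 397·92 = 0 + 9016 + 43052 + 18304 + 17296 + 36524 = 124192
Σ Rᵢ = 0 + 13 + 65 + 28 + 25 + 54 = 185
N̂ = 124192 / 185 ≈ 671.3 → 671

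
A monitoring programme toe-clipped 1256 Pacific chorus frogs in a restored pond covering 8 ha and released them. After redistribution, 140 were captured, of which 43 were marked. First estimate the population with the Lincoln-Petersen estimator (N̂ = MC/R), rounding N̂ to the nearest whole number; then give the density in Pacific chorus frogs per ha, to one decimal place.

density ≈ 511.1 Pacific chorus frogs per ha

N̂ = 1256·140/43 = 175840/43 ≈ 4089.3 → 4089
Density = N̂ / area = 4089 / 8 ≈ 511.12 → 511.1 per ha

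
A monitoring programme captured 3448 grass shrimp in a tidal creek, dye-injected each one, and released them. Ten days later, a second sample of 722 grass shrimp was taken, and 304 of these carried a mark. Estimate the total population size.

N = 8189

If marked individuals mix randomly, R/C ≈ M/N, giving N ≈ M·C/R.
N = (3448 × 722) / 304 = 2489456 / 304 = 8189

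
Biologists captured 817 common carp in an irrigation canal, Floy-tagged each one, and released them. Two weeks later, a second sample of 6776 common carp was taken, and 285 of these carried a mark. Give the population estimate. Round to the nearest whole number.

N ≈ 19,425

Lincoln-Petersen assumes M/N = R/C, so N = M·C / R.
N = (817 × 6776) / 285 = 5535992 / 285 ≈ 19424.5 → 19425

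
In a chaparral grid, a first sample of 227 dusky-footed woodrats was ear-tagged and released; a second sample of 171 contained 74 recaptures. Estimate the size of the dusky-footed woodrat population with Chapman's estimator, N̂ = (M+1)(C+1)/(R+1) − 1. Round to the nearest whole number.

N̂ = (227+1)(171+1)/(74+1) − 1 = 228·172/75 − 1
= 39216/75 − 1 ≈ 522.9 − 1 ≈ 521.9 → 522

N ≈ 522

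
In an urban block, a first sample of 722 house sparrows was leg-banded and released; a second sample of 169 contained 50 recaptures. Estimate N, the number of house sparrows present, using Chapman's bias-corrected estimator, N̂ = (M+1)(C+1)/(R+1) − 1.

N̂ = (722+1)(169+1)/(50+1) − 1 = 723·170/51 − 1
= 122910/51 − 1 = 2410 − 1 = 2409

N = 2409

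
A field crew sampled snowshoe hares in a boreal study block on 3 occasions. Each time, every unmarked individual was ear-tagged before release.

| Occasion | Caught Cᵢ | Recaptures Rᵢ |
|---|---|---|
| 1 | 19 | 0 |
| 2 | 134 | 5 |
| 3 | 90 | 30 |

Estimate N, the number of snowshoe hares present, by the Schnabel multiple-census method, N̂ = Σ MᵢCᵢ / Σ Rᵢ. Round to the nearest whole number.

Marked at large before each occasion: Mᵢ = Σⱼ<ᵢ (Cⱼ − Rⱼ) → M1=0, M2=19, M3=148
Σ MᵢCᵢ = 0·19 + 19·134 + 148·90 = 0 + 2546 + 13320 = 15866
Σ Rᵢ = 0 + 5 + 30 = 35
N̂ = 15866 / 35 ≈ 453.3 → 453

N ≈ 453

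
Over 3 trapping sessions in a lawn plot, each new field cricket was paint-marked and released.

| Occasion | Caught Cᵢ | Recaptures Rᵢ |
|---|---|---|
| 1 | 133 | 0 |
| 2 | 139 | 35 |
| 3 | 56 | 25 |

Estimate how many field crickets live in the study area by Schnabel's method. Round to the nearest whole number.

N ≈ 529

Marked at large before each occasion: Mᵢ = Σⱼ<ᵢ (Cⱼ − Rⱼ) → M1=0, M2=133, M3=237
Σ MᵢCᵢ = 0·133 + 133·139 + 237·56 = 0 + 18487 + 13272 = 31759
Σ Rᵢ = 0 + 35 + 25 = 60
N̂ = 31759 / 60 ≈ 529.3 → 529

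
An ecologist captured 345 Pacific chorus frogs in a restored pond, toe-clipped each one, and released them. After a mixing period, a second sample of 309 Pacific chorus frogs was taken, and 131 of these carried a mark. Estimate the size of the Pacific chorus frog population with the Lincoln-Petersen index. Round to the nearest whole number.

N = (345 × 309) / 131 = 106605 / 131 ≈ 813.8 → 814

N ≈ 814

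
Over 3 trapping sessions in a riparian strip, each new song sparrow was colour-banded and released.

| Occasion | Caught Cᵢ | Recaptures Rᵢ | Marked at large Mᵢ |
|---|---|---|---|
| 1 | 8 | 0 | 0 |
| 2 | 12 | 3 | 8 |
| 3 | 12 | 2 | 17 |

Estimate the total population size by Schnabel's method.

N = 60

Σ MᵢCᵢ = 0·8 + 8·12 + 17·12 = 0 + 96 + 204 = 300
Σ Rᵢ = 0 + 3 + 2 = 5
N̂ = 300 / 5 = 60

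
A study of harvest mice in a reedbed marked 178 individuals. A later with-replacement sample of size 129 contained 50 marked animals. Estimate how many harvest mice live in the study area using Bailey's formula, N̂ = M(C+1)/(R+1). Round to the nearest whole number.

N ≈ 454

N̂ = 178·(129+1)/(50+1) = 178·130/51 = 23140/51 ≈ 453.7 → 454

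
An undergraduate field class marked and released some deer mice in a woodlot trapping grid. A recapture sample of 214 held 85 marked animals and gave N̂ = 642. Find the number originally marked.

M = 255

From N = M·C/R: M = N·R / C = 642·85 / 214 = 54570 / 214 = 255.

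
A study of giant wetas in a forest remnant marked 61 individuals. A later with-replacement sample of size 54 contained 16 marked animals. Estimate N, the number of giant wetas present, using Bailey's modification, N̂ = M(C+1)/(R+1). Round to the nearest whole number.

N̂ = 61·(54+1)/(16+1) = 61·55/17 = 3355/17 ≈ 197.4 → 197

N ≈ 197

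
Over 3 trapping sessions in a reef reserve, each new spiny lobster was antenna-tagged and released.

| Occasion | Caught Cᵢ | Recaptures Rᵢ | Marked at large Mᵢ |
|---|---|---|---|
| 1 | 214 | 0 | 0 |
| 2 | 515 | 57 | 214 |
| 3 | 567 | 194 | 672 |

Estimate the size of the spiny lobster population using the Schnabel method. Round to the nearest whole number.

N ≈ 1957

Σ MᵢCᵢ = 0·214 + 214·515 + 672·567 = 0 + 110210 + 381024 = 491234
Σ Rᵢ = 0 + 57 + 194 = 251
N̂ = 491234 / 251 ≈ 1957.1 → 1957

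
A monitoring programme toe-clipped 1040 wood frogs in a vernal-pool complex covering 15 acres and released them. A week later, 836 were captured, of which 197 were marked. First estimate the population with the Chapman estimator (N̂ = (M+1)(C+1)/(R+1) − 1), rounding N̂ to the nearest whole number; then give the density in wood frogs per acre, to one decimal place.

density ≈ 293.3 wood frogs per acre

N̂ = 1041·837/198 − 1 = 871317/198 − 1 ≈ 4399.6 → 4400
Density = N̂ / area = 4400 / 15 ≈ 293.33 → 293.3 per acre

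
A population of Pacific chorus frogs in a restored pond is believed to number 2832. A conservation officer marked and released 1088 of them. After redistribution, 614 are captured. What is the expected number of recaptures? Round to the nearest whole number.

expected recaptures ≈ 236

The marked fraction of the population is 1088/2832, so in a sample of 614 expect C·(M/N) marked.
E[R] = 1088 × 614 / 2832 = 668032 / 2832 ≈ 235.9 → 236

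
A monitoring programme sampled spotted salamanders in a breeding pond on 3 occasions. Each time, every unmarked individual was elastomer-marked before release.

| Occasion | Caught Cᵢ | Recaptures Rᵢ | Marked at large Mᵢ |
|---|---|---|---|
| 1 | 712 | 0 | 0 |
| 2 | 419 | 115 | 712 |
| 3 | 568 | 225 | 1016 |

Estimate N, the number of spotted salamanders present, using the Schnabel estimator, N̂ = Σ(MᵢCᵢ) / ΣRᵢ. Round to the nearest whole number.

Σ MᵢCᵢ = 0·712 + 712·419 + 1016·568 = 0 + 298328 + 577088 = 875416
Σ Rᵢ = 0 + 115 + 225 = 340
N̂ = 875416 / 340 ≈ 2574.8 → 2575

N ≈ 2575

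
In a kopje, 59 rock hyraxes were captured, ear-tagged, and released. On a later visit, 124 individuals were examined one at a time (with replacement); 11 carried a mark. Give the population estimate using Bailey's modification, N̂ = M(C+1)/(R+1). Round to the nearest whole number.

N ≈ 615

N̂ = 59·(124+1)/(11+1) = 59·125/12 = 7375/12 ≈ 614.6 → 615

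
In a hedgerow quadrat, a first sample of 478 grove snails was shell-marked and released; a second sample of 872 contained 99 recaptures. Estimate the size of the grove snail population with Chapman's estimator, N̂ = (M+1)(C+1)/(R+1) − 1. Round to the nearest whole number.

N̂ = (478+1)(872+1)/(99+1) − 1 = 479·873/100 − 1
= 418167/100 − 1 ≈ 4181.7 − 1 ≈ 4180.7 → 4181

N ≈ 4181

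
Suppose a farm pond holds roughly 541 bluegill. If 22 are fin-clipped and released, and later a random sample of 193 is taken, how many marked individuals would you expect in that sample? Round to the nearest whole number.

Expected recaptures E[R] = M·C / N.
E[R] = 22 × 193 / 541 = 4246 / 541 ≈ 7.8 → 8

expected recaptures ≈ 8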